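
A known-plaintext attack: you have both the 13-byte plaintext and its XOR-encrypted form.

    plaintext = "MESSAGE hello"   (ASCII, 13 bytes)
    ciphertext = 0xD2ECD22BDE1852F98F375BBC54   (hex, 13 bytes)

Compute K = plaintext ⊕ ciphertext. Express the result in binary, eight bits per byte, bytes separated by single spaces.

Since ciphertext = plaintext ⊕ K, XORing both sides with plaintext gives K = plaintext ⊕ ciphertext.
byte 0: 4d xor d2 = 9f
byte 1: 45 xor ec = a9
byte 2: 53 xor d2 = 81
byte 3: 53 xor 2b = 78
byte 4: 41 xor de = 9f
byte 5: 47 xor 18 = 5f
byte 6: 45 xor 52 = 17
byte 7: 20 xor f9 = d9
byte 8: 68 xor 8f = e7
byte 9: 65 xor 37 = 52
byte 10: 6c xor 5b = 37
byte 11: 6c xor bc = d0
byte 12: 6f xor 54 = 3b

10011111 10101001 10000001 01111000 10011111 01011111 00010111 11011001 11100111 01010010 00110111 11010000 00111011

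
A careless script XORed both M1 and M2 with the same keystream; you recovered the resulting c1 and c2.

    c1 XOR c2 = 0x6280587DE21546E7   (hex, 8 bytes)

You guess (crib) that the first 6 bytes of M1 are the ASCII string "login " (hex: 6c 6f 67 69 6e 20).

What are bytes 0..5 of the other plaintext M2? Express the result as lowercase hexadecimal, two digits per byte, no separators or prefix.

0eef3f148c35

Since c1 ⊕ c2 = M1 ⊕ M2, XORing with the guessed M1 bytes yields the corresponding M2 bytes: M2 = (c1 ⊕ c2) ⊕ M1.
01100010 XOR 01101100 = 00001110
10000000 XOR 01101111 = 11101111
01011000 XOR 01100111 = 00111111
01111101 XOR 01101001 = 00010100
11100010 XOR 01101110 = 10001100
00010101 XOR 00100000 = 00110101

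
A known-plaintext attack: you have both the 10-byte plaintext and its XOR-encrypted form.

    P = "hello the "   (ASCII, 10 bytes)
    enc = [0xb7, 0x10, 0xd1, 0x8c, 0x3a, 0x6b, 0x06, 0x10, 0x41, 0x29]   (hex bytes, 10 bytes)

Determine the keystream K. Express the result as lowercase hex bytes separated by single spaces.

Since enc = P ⊕ K, XORing both sides with P gives K = P ⊕ enc.
68 xor b7 = df
65 xor 10 = 75
6c xor d1 = bd
6c xor 8c = e0
6f xor 3a = 55
20 xor 6b = 4b
74 xor 06 = 72
68 xor 10 = 78
65 xor 41 = 24
20 xor 29 = 09

df 75 bd e0 55 4b 72 78 24 09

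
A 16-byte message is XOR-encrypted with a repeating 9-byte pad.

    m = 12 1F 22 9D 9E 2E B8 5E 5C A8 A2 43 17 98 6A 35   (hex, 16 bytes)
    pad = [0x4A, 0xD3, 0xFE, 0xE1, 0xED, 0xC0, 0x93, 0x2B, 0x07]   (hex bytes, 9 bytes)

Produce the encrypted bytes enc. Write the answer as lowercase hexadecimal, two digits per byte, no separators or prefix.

The 9-byte key repeats, so the effective keystream is 4a d3 fe e1 ed c0 93 2b 07 4a d3 fe e1 ed c0 93.
byte 0:  18 ⊕  74 =  88
byte 1:  31 ⊕ 211 = 204
byte 2:  34 ⊕ 254 = 220
byte 3: 157 ⊕ 225 = 124
byte 4: 158 ⊕ 237 = 115
byte 5:  46 ⊕ 192 = 238
byte 6: 184 ⊕ 147 =  43
byte 7:  94 ⊕  43 = 117
byte 8:  92 ⊕   7 =  91
byte 9: 168 ⊕  74 = 226
byte 10: 162 ⊕ 211 = 113
byte 11:  67 ⊕ 254 = 189
byte 12:  23 ⊕ 225 = 246
byte 13: 152 ⊕ 237 = 117
byte 14: 106 ⊕ 192 = 170
byte 15:  53 ⊕ 147 = 166

58ccdc7c73ee2b755be271bdf675aaa6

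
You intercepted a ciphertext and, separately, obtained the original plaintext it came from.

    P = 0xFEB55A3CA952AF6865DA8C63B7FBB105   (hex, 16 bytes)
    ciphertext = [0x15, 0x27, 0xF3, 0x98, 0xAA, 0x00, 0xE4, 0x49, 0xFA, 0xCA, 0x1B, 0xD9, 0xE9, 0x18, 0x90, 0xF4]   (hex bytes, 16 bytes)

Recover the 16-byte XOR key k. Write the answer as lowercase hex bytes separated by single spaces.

Since ciphertext = P ⊕ k, XORing both sides with P gives k = P ⊕ ciphertext.
byte 0: fe xor 15 = eb
byte 1: b5 xor 27 = 92
byte 2: 5a xor f3 = a9
byte 3: 3c xor 98 = a4
byte 4: a9 xor aa = 03
byte 5: 52 xor 00 = 52
byte 6: af xor e4 = 4b
byte 7: 68 xor 49 = 21
byte 8: 65 xor fa = 9f
byte 9: da xor ca = 10
byte 10: 8c xor 1b = 97
byte 11: 63 xor d9 = ba
byte 12: b7 xor e9 = 5e
byte 13: fb xor 18 = e3
byte 14: b1 xor 90 = 21
byte 15: 05 xor f4 = f1

eb 92 a9 a4 03 52 4b 21 9f 10 97 ba 5e e3 21 f1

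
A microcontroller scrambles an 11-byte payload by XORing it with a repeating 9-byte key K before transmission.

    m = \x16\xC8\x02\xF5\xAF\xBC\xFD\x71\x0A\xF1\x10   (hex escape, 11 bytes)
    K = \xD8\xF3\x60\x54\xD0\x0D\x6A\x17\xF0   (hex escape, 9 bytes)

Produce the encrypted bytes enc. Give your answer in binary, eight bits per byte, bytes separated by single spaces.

11001110 00111011 01100010 10100001 01111111 10110001 10010111 01100110 11111010 00101001 11100011

The 9-byte key repeats, so the effective keystream is d8 f3 60 54 d0 0d 6a 17 f0 d8 f3.
byte 0: 00010110 XOR 11011000 = 11001110
byte 1: 11001000 XOR 11110011 = 00111011
byte 2: 00000010 XOR 01100000 = 01100010
byte 3: 11110101 XOR 01010100 = 10100001
byte 4: 10101111 XOR 11010000 = 01111111
byte 5: 10111100 XOR 00001101 = 10110001
byte 6: 11111101 XOR 01101010 = 10010111
byte 7: 01110001 XOR 00010111 = 01100110
byte 8: 00001010 XOR 11110000 = 11111010
byte 9: 11110001 XOR 11011000 = 00101001
byte 10: 00010000 XOR 11110011 = 11100011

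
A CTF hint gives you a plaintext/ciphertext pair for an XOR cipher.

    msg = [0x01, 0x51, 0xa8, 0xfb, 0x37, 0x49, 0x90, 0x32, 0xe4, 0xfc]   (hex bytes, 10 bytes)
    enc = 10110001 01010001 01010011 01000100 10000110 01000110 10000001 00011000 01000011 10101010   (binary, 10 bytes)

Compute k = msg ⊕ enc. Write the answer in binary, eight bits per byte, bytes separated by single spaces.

Since enc = msg ⊕ k, XORing both sides with msg gives k = msg ⊕ enc.
  1 XOR 177 = 176
 81 XOR  81 =   0
168 XOR  83 = 251
251 XOR  68 = 191
 55 XOR 134 = 177
 73 XOR  70 =  15
144 XOR 129 =  17
 50 XOR  24 =  42
228 XOR  67 = 167
252 XOR 170 =  86

10110000 00000000 11111011 10111111 10110001 00001111 00010001 00101010 10100111 01010110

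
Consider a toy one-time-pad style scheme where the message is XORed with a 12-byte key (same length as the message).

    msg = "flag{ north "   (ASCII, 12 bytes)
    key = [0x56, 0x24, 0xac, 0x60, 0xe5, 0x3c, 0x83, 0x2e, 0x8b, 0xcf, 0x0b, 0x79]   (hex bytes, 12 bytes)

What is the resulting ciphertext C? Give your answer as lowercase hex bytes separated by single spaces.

XOR is its own inverse, so applying the key byte-wise gives the result directly.
66 xor 56 = 30
6c xor 24 = 48
61 xor ac = cd
67 xor 60 = 07
7b xor e5 = 9e
20 xor 3c = 1c
6e xor 83 = ed
6f xor 2e = 41
72 xor 8b = f9
74 xor cf = bb
68 xor 0b = 63
20 xor 79 = 59

30 48 cd 07 9e 1c ed 41 f9 bb 63 59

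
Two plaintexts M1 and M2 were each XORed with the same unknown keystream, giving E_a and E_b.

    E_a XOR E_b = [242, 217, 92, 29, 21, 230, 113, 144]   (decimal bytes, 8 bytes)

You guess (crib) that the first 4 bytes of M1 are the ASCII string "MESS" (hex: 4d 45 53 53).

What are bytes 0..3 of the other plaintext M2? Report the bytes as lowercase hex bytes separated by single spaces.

Since E_a ⊕ E_b = M1 ⊕ M2, XORing with the guessed M1 bytes yields the corresponding M2 bytes: M2 = (E_a ⊕ E_b) ⊕ M1.
f2 XOR 4d = bf
d9 XOR 45 = 9c
5c XOR 53 = 0f
1d XOR 53 = 4e

bf 9c 0f 4e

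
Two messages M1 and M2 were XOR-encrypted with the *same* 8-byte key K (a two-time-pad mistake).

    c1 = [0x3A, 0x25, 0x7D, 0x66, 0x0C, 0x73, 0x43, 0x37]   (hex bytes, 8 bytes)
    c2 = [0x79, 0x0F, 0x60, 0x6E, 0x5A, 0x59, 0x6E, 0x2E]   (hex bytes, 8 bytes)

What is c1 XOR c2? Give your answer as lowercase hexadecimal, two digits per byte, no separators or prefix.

432a1d08562a2d19

c1 ⊕ c2 = (M1 ⊕ K) ⊕ (M2 ⊕ K) = M1 ⊕ M2 — the shared key cancels under XOR.
 58 xor 121 =  67
 37 xor  15 =  42
125 xor  96 =  29
102 xor 110 =   8
 12 xor  90 =  86
115 xor  89 =  42
 67 xor 110 =  45
 55 xor  46 =  25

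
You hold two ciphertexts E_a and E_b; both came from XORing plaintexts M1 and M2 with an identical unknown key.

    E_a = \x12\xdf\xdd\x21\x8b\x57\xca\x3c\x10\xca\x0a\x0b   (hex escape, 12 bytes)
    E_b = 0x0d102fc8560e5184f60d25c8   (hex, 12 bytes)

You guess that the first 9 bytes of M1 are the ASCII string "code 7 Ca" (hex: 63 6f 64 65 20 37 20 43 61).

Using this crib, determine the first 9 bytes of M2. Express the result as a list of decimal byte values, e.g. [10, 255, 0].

First, E_a ⊕ E_b = (M1 ⊕ K) ⊕ (M2 ⊕ K) = M1 ⊕ M2, so the key drops out. Then M2 = (M1 ⊕ M2) ⊕ M1 over the first 9 bytes.
byte 0: (12 XOR 0d) XOR 63 = 1f XOR 63 = 7c
byte 1: (df XOR 10) XOR 6f = cf XOR 6f = a0
byte 2: (dd XOR 2f) XOR 64 = f2 XOR 64 = 96
byte 3: (21 XOR c8) XOR 65 = e9 XOR 65 = 8c
byte 4: (8b XOR 56) XOR 20 = dd XOR 20 = fd
byte 5: (57 XOR 0e) XOR 37 = 59 XOR 37 = 6e
byte 6: (ca XOR 51) XOR 20 = 9b XOR 20 = bb
byte 7: (3c XOR 84) XOR 43 = b8 XOR 43 = fb
byte 8: (10 XOR f6) XOR 61 = e6 XOR 61 = 87

[124, 160, 150, 140, 253, 110, 187, 251, 135]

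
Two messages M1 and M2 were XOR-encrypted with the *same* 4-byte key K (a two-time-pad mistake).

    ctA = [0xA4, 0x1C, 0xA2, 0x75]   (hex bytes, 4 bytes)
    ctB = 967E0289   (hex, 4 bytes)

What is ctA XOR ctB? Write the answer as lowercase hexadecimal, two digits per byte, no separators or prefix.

ctA ⊕ ctB = (M1 ⊕ K) ⊕ (M2 ⊕ K) = M1 ⊕ M2 — the shared key cancels under XOR.
10100100 XOR 10010110 = 00110010
00011100 XOR 01111110 = 01100010
10100010 XOR 00000010 = 10100000
01110101 XOR 10001001 = 11111100

3262a0fc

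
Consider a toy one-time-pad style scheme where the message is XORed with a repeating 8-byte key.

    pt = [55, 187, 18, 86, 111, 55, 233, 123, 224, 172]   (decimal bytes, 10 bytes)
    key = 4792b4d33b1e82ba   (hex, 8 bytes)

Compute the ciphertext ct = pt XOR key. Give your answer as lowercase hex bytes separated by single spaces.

70 29 a6 85 54 29 6b c1 a7 3e

The 8-byte key repeats, so the effective keystream is 47 92 b4 d3 3b 1e 82 ba 47 92.
byte 0:  55 xor  71 = 112
byte 1: 187 xor 146 =  41
byte 2:  18 xor 180 = 166
byte 3:  86 xor 211 = 133
byte 4: 111 xor  59 =  84
byte 5:  55 xor  30 =  41
byte 6: 233 xor 130 = 107
byte 7: 123 xor 186 = 193
byte 8: 224 xor  71 = 167
byte 9: 172 xor 146 =  62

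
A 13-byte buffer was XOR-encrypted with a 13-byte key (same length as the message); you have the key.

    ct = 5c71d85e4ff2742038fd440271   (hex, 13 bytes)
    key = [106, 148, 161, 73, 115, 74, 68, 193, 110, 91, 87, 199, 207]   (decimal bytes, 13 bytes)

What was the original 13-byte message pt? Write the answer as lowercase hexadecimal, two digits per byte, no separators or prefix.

36e579173cb830e156a613c5be

byte 0: 5c ⊕ 6a = 36
byte 1: 71 ⊕ 94 = e5
byte 2: d8 ⊕ a1 = 79
byte 3: 5e ⊕ 49 = 17
byte 4: 4f ⊕ 73 = 3c
byte 5: f2 ⊕ 4a = b8
byte 6: 74 ⊕ 44 = 30
byte 7: 20 ⊕ c1 = e1
byte 8: 38 ⊕ 6e = 56
byte 9: fd ⊕ 5b = a6
byte 10: 44 ⊕ 57 = 13
byte 11: 02 ⊕ c7 = c5
byte 12: 71 ⊕ cf = be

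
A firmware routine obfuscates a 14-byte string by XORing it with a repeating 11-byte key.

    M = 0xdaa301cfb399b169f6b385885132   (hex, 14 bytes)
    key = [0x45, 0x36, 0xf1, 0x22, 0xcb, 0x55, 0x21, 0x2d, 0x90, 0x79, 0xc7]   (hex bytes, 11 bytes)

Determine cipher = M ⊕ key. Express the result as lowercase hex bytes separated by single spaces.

The 11-byte key repeats, so the effective keystream is 45 36 f1 22 cb 55 21 2d 90 79 c7 45 36 f1.
byte 0: da ⊕ 45 = 9f
byte 1: a3 ⊕ 36 = 95
byte 2: 01 ⊕ f1 = f0
byte 3: cf ⊕ 22 = ed
byte 4: b3 ⊕ cb = 78
byte 5: 99 ⊕ 55 = cc
byte 6: b1 ⊕ 21 = 90
byte 7: 69 ⊕ 2d = 44
byte 8: f6 ⊕ 90 = 66
byte 9: b3 ⊕ 79 = ca
byte 10: 85 ⊕ c7 = 42
byte 11: 88 ⊕ 45 = cd
byte 12: 51 ⊕ 36 = 67
byte 13: 32 ⊕ f1 = c3

9f 95 f0 ed 78 cc 90 44 66 ca 42 cd 67 c3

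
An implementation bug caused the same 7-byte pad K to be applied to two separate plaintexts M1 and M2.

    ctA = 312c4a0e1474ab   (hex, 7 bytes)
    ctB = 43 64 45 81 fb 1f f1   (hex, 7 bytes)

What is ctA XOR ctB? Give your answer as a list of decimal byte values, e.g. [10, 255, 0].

[114, 72, 15, 143, 239, 107, 90]

ctA ⊕ ctB = (M1 ⊕ K) ⊕ (M2 ⊕ K) = M1 ⊕ M2 — the shared key cancels under XOR.
31 XOR 43 = 72
2c XOR 64 = 48
4a XOR 45 = 0f
0e XOR 81 = 8f
14 XOR fb = ef
74 XOR 1f = 6b
ab XOR f1 = 5a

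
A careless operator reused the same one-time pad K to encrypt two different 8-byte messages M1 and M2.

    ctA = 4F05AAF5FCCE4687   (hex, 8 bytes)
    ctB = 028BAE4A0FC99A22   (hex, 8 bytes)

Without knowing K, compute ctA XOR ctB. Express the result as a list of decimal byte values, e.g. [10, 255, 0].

[77, 142, 4, 191, 243, 7, 220, 165]

ctA ⊕ ctB = (M1 ⊕ K) ⊕ (M2 ⊕ K) = M1 ⊕ M2 — the shared key cancels under XOR.
4f XOR 02 = 4d
05 XOR 8b = 8e
aa XOR ae = 04
f5 XOR 4a = bf
fc XOR 0f = f3
ce XOR c9 = 07
46 XOR 9a = dc
87 XOR 22 = a5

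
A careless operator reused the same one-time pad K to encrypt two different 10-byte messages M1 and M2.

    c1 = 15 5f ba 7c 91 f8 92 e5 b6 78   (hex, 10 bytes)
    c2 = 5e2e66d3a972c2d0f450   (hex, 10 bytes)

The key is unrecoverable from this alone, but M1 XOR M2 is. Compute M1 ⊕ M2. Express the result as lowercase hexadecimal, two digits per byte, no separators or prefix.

c1 ⊕ c2 = (M1 ⊕ K) ⊕ (M2 ⊕ K) = M1 ⊕ M2 — the shared key cancels under XOR.
15 ⊕ 5e = 4b
5f ⊕ 2e = 71
ba ⊕ 66 = dc
7c ⊕ d3 = af
91 ⊕ a9 = 38
f8 ⊕ 72 = 8a
92 ⊕ c2 = 50
e5 ⊕ d0 = 35
b6 ⊕ f4 = 42
78 ⊕ 50 = 28

4b71dcaf388a50354228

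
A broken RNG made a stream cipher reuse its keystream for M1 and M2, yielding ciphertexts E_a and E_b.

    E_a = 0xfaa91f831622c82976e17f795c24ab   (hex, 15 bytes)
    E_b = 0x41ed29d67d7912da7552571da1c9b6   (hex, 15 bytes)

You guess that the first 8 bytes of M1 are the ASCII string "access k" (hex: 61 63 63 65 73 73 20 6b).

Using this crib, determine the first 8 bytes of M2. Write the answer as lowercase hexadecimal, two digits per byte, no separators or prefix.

da2755301828fa98

First, E_a ⊕ E_b = (M1 ⊕ K) ⊕ (M2 ⊕ K) = M1 ⊕ M2, so the key drops out. Then M2 = (M1 ⊕ M2) ⊕ M1 over the first 8 bytes.
byte 0: (fa ⊕ 41) ⊕ 61 = bb ⊕ 61 = da
byte 1: (a9 ⊕ ed) ⊕ 63 = 44 ⊕ 63 = 27
byte 2: (1f ⊕ 29) ⊕ 63 = 36 ⊕ 63 = 55
byte 3: (83 ⊕ d6) ⊕ 65 = 55 ⊕ 65 = 30
byte 4: (16 ⊕ 7d) ⊕ 73 = 6b ⊕ 73 = 18
byte 5: (22 ⊕ 79) ⊕ 73 = 5b ⊕ 73 = 28
byte 6: (c8 ⊕ 12) ⊕ 20 = da ⊕ 20 = fa
byte 7: (29 ⊕ da) ⊕ 6b = f3 ⊕ 6b = 98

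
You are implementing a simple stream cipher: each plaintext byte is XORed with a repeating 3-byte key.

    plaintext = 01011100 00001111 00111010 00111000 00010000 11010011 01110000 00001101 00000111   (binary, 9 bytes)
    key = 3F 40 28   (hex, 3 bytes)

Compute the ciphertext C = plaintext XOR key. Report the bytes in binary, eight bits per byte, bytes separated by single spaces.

01100011 01001111 00010010 00000111 01010000 11111011 01001111 01001101 00101111

The 3-byte key repeats, so the effective keystream is 3f 40 28 3f 40 28 3f 40 28.
byte 0:  92 xor  63 =  99
byte 1:  15 xor  64 =  79
byte 2:  58 xor  40 =  18
byte 3:  56 xor  63 =   7
byte 4:  16 xor  64 =  80
byte 5: 211 xor  40 = 251
byte 6: 112 xor  63 =  79
byte 7:  13 xor  64 =  77
byte 8:   7 xor  40 =  47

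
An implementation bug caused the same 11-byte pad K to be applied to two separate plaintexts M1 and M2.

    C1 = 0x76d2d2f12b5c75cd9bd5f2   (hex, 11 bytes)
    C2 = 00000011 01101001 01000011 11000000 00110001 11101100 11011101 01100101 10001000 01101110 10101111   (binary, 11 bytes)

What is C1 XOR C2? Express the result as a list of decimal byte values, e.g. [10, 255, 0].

C1 ⊕ C2 = (M1 ⊕ K) ⊕ (M2 ⊕ K) = M1 ⊕ M2 — the shared key cancels under XOR.
byte 0: 76 ⊕ 03 = 75
byte 1: d2 ⊕ 69 = bb
byte 2: d2 ⊕ 43 = 91
byte 3: f1 ⊕ c0 = 31
byte 4: 2b ⊕ 31 = 1a
byte 5: 5c ⊕ ec = b0
byte 6: 75 ⊕ dd = a8
byte 7: cd ⊕ 65 = a8
byte 8: 9b ⊕ 88 = 13
byte 9: d5 ⊕ 6e = bb
byte 10: f2 ⊕ af = 5d

[117, 187, 145, 49, 26, 176, 168, 168, 19, 187, 93]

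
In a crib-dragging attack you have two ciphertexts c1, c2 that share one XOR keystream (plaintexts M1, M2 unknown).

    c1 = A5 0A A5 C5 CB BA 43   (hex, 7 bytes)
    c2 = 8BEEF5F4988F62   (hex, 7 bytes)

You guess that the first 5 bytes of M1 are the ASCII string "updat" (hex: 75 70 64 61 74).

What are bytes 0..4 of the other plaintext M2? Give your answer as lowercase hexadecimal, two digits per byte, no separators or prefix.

5b94345027

First, c1 ⊕ c2 = (M1 ⊕ K) ⊕ (M2 ⊕ K) = M1 ⊕ M2, so the key drops out. Then M2 = (M1 ⊕ M2) ⊕ M1 over the first 5 bytes.
byte 0: (a5 ^ 8b) ^ 75 = 2e ^ 75 = 5b
byte 1: (0a ^ ee) ^ 70 = e4 ^ 70 = 94
byte 2: (a5 ^ f5) ^ 64 = 50 ^ 64 = 34
byte 3: (c5 ^ f4) ^ 61 = 31 ^ 61 = 50
byte 4: (cb ^ 98) ^ 74 = 53 ^ 74 = 27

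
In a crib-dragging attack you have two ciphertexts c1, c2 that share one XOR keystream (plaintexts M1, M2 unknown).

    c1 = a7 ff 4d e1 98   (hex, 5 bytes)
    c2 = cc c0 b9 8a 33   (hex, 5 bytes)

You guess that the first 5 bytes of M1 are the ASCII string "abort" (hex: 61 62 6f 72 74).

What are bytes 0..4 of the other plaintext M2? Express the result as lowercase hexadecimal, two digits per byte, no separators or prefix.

0a5d9b19df

First, c1 ⊕ c2 = (M1 ⊕ K) ⊕ (M2 ⊕ K) = M1 ⊕ M2, so the key drops out. Then M2 = (M1 ⊕ M2) ⊕ M1 over the first 5 bytes.
byte 0: (a7 xor cc) xor 61 = 6b xor 61 = 0a
byte 1: (ff xor c0) xor 62 = 3f xor 62 = 5d
byte 2: (4d xor b9) xor 6f = f4 xor 6f = 9b
byte 3: (e1 xor 8a) xor 72 = 6b xor 72 = 19
byte 4: (98 xor 33) xor 74 = ab xor 74 = df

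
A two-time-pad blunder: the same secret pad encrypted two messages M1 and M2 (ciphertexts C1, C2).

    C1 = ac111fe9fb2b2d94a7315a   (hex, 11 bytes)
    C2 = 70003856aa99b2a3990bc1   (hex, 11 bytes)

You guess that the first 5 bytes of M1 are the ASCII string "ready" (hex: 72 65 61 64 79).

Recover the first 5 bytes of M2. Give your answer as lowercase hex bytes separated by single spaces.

ae 74 46 db 28

First, C1 ⊕ C2 = (M1 ⊕ K) ⊕ (M2 ⊕ K) = M1 ⊕ M2, so the key drops out. Then M2 = (M1 ⊕ M2) ⊕ M1 over the first 5 bytes.
byte 0: (ac ^ 70) ^ 72 = dc ^ 72 = ae
byte 1: (11 ^ 00) ^ 65 = 11 ^ 65 = 74
byte 2: (1f ^ 38) ^ 61 = 27 ^ 61 = 46
byte 3: (e9 ^ 56) ^ 64 = bf ^ 64 = db
byte 4: (fb ^ aa) ^ 79 = 51 ^ 79 = 28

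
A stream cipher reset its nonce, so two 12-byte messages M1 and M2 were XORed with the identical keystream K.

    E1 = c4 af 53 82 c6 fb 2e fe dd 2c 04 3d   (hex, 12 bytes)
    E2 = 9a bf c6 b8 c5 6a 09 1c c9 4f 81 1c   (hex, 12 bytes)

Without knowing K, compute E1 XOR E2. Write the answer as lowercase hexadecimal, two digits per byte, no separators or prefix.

5e10953a039127e214638521

E1 ⊕ E2 = (M1 ⊕ K) ⊕ (M2 ⊕ K) = M1 ⊕ M2 — the shared key cancels under XOR.
c4 XOR 9a = 5e
af XOR bf = 10
53 XOR c6 = 95
82 XOR b8 = 3a
c6 XOR c5 = 03
fb XOR 6a = 91
2e XOR 09 = 27
fe XOR 1c = e2
dd XOR c9 = 14
2c XOR 4f = 63
04 XOR 81 = 85
3d XOR 1c = 21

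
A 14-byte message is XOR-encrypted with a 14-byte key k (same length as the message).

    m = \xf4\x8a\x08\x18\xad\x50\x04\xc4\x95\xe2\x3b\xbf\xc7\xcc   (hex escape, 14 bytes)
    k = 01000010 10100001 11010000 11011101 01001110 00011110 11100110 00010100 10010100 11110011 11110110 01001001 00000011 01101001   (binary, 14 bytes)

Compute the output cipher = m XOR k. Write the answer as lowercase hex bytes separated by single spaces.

b6 2b d8 c5 e3 4e e2 d0 01 11 cd f6 c4 a5

XOR is its own inverse, so applying the key byte-wise gives the result directly.
11110100 xor 01000010 = 10110110
10001010 xor 10100001 = 00101011
00001000 xor 11010000 = 11011000
00011000 xor 11011101 = 11000101
10101101 xor 01001110 = 11100011
01010000 xor 00011110 = 01001110
00000100 xor 11100110 = 11100010
11000100 xor 00010100 = 11010000
10010101 xor 10010100 = 00000001
11100010 xor 11110011 = 00010001
00111011 xor 11110110 = 11001101
10111111 xor 01001001 = 11110110
11000111 xor 00000011 = 11000100
11001100 xor 01101001 = 10100101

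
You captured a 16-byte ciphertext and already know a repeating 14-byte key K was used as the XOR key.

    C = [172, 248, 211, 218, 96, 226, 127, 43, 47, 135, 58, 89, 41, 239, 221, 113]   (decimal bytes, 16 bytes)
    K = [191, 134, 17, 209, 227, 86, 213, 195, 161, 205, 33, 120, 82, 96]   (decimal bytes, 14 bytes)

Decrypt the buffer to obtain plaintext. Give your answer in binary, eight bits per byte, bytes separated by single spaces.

The 14-byte key repeats, so the effective keystream is bf 86 11 d1 e3 56 d5 c3 a1 cd 21 78 52 60 bf 86.
byte 0: 172 ^ 191 =  19
byte 1: 248 ^ 134 = 126
byte 2: 211 ^  17 = 194
byte 3: 218 ^ 209 =  11
byte 4:  96 ^ 227 = 131
byte 5: 226 ^  86 = 180
byte 6: 127 ^ 213 = 170
byte 7:  43 ^ 195 = 232
byte 8:  47 ^ 161 = 142
byte 9: 135 ^ 205 =  74
byte 10:  58 ^  33 =  27
byte 11:  89 ^ 120 =  33
byte 12:  41 ^  82 = 123
byte 13: 239 ^  96 = 143
byte 14: 221 ^ 191 =  98
byte 15: 113 ^ 134 = 247

00010011 01111110 11000010 00001011 10000011 10110100 10101010 11101000 10001110 01001010 00011011 00100001 01111011 10001111 01100010 11110111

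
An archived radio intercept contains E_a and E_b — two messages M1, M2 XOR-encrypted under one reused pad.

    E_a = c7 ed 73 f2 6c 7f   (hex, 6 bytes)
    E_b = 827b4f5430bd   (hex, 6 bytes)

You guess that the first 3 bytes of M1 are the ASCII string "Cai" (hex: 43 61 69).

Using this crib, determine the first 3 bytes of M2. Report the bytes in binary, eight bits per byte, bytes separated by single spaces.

First, E_a ⊕ E_b = (M1 ⊕ K) ⊕ (M2 ⊕ K) = M1 ⊕ M2, so the key drops out. Then M2 = (M1 ⊕ M2) ⊕ M1 over the first 3 bytes.
byte 0: (c7 xor 82) xor 43 = 45 xor 43 = 06
byte 1: (ed xor 7b) xor 61 = 96 xor 61 = f7
byte 2: (73 xor 4f) xor 69 = 3c xor 69 = 55

00000110 11110111 01010101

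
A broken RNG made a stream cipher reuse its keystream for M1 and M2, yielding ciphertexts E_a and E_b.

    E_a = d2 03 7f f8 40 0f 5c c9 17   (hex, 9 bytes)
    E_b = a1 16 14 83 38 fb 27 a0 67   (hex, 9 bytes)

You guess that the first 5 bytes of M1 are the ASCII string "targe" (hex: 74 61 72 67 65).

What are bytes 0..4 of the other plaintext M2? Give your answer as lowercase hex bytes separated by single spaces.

First, E_a ⊕ E_b = (M1 ⊕ K) ⊕ (M2 ⊕ K) = M1 ⊕ M2, so the key drops out. Then M2 = (M1 ⊕ M2) ⊕ M1 over the first 5 bytes.
byte 0: (d2 ^ a1) ^ 74 = 73 ^ 74 = 07
byte 1: (03 ^ 16) ^ 61 = 15 ^ 61 = 74
byte 2: (7f ^ 14) ^ 72 = 6b ^ 72 = 19
byte 3: (f8 ^ 83) ^ 67 = 7b ^ 67 = 1c
byte 4: (40 ^ 38) ^ 65 = 78 ^ 65 = 1d

07 74 19 1c 1d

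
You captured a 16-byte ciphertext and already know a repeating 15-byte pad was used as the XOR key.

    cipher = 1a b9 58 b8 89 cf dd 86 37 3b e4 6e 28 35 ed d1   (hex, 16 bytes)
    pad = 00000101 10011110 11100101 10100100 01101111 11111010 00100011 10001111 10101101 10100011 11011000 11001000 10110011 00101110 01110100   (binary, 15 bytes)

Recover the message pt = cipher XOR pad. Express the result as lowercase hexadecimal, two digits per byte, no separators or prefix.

1f27bd1ce635fe099a983ca69b1b99d4

The 15-byte key repeats, so the effective keystream is 05 9e e5 a4 6f fa 23 8f ad a3 d8 c8 b3 2e 74 05.
byte 0:  26 ^   5 =  31
byte 1: 185 ^ 158 =  39
byte 2:  88 ^ 229 = 189
byte 3: 184 ^ 164 =  28
byte 4: 137 ^ 111 = 230
byte 5: 207 ^ 250 =  53
byte 6: 221 ^  35 = 254
byte 7: 134 ^ 143 =   9
byte 8:  55 ^ 173 = 154
byte 9:  59 ^ 163 = 152
byte 10: 228 ^ 216 =  60
byte 11: 110 ^ 200 = 166
byte 12:  40 ^ 179 = 155
byte 13:  53 ^  46 =  27
byte 14: 237 ^ 116 = 153
byte 15: 209 ^   5 = 212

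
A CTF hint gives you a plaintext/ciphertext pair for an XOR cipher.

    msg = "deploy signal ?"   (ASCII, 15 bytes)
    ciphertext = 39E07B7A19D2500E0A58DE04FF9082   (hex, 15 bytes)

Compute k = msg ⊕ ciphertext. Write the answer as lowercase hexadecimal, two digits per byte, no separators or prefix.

5d850b1676ab707d633fb06593b0bd

Since ciphertext = msg ⊕ k, XORing both sides with msg gives k = msg ⊕ ciphertext.
64 ⊕ 39 = 5d
65 ⊕ e0 = 85
70 ⊕ 7b = 0b
6c ⊕ 7a = 16
6f ⊕ 19 = 76
79 ⊕ d2 = ab
20 ⊕ 50 = 70
73 ⊕ 0e = 7d
69 ⊕ 0a = 63
67 ⊕ 58 = 3f
6e ⊕ de = b0
61 ⊕ 04 = 65
6c ⊕ ff = 93
20 ⊕ 90 = b0
3f ⊕ 82 = bd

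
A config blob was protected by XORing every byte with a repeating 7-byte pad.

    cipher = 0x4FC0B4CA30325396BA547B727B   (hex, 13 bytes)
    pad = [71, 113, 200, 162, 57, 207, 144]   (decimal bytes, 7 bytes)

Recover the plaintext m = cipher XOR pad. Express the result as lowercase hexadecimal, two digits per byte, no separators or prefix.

The 7-byte key repeats, so the effective keystream is 47 71 c8 a2 39 cf 90 47 71 c8 a2 39 cf.
byte 0: 01001111 xor 01000111 = 00001000
byte 1: 11000000 xor 01110001 = 10110001
byte 2: 10110100 xor 11001000 = 01111100
byte 3: 11001010 xor 10100010 = 01101000
byte 4: 00110000 xor 00111001 = 00001001
byte 5: 00110010 xor 11001111 = 11111101
byte 6: 01010011 xor 10010000 = 11000011
byte 7: 10010110 xor 01000111 = 11010001
byte 8: 10111010 xor 01110001 = 11001011
byte 9: 01010100 xor 11001000 = 10011100
byte 10: 01111011 xor 10100010 = 11011001
byte 11: 01110010 xor 00111001 = 01001011
byte 12: 01111011 xor 11001111 = 10110100

08b17c6809fdc3d1cb9cd94bb4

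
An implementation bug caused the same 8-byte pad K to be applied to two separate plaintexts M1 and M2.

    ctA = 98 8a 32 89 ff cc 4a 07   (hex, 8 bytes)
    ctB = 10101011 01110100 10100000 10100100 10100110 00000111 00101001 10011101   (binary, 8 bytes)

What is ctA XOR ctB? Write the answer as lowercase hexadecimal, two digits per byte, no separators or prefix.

ctA ⊕ ctB = (M1 ⊕ K) ⊕ (M2 ⊕ K) = M1 ⊕ M2 — the shared key cancels under XOR.
98 ⊕ ab = 33
8a ⊕ 74 = fe
32 ⊕ a0 = 92
89 ⊕ a4 = 2d
ff ⊕ a6 = 59
cc ⊕ 07 = cb
4a ⊕ 29 = 63
07 ⊕ 9d = 9a

33fe922d59cb639a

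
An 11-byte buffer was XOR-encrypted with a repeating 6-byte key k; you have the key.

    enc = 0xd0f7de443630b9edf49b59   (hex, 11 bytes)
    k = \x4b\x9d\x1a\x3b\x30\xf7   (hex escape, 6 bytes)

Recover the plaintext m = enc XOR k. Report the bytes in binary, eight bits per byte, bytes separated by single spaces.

The 6-byte key repeats, so the effective keystream is 4b 9d 1a 3b 30 f7 4b 9d 1a 3b 30.
byte 0: 11010000 XOR 01001011 = 10011011
byte 1: 11110111 XOR 10011101 = 01101010
byte 2: 11011110 XOR 00011010 = 11000100
byte 3: 01000100 XOR 00111011 = 01111111
byte 4: 00110110 XOR 00110000 = 00000110
byte 5: 00110000 XOR 11110111 = 11000111
byte 6: 10111001 XOR 01001011 = 11110010
byte 7: 11101101 XOR 10011101 = 01110000
byte 8: 11110100 XOR 00011010 = 11101110
byte 9: 10011011 XOR 00111011 = 10100000
byte 10: 01011001 XOR 00110000 = 01101001

10011011 01101010 11000100 01111111 00000110 11000111 11110010 01110000 11101110 10100000 01101001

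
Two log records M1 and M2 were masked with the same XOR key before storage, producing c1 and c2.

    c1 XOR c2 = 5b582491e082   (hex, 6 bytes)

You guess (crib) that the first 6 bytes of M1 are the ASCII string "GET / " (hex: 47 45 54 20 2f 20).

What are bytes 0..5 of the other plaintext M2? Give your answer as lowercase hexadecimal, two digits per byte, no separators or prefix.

Since c1 ⊕ c2 = M1 ⊕ M2, XORing with the guessed M1 bytes yields the corresponding M2 bytes: M2 = (c1 ⊕ c2) ⊕ M1.
 91 xor  71 =  28
 88 xor  69 =  29
 36 xor  84 = 112
145 xor  32 = 177
224 xor  47 = 207
130 xor  32 = 162

1c1d70b1cfa2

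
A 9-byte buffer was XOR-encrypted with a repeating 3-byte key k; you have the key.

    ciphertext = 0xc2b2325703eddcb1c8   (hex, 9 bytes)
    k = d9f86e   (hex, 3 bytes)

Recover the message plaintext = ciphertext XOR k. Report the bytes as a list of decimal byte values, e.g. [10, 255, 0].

The 3-byte key repeats, so the effective keystream is d9 f8 6e d9 f8 6e d9 f8 6e.
byte 0: c2 xor d9 = 1b
byte 1: b2 xor f8 = 4a
byte 2: 32 xor 6e = 5c
byte 3: 57 xor d9 = 8e
byte 4: 03 xor f8 = fb
byte 5: ed xor 6e = 83
byte 6: dc xor d9 = 05
byte 7: b1 xor f8 = 49
byte 8: c8 xor 6e = a6

[27, 74, 92, 142, 251, 131, 5, 73, 166]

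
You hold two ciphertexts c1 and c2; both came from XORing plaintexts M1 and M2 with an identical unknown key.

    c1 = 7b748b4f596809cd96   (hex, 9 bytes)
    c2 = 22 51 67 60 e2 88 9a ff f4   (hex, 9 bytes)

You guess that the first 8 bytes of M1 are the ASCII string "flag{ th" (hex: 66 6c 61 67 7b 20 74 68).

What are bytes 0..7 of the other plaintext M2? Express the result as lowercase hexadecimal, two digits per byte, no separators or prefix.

First, c1 ⊕ c2 = (M1 ⊕ K) ⊕ (M2 ⊕ K) = M1 ⊕ M2, so the key drops out. Then M2 = (M1 ⊕ M2) ⊕ M1 over the first 8 bytes.
byte 0: (7b ^ 22) ^ 66 = 59 ^ 66 = 3f
byte 1: (74 ^ 51) ^ 6c = 25 ^ 6c = 49
byte 2: (8b ^ 67) ^ 61 = ec ^ 61 = 8d
byte 3: (4f ^ 60) ^ 67 = 2f ^ 67 = 48
byte 4: (59 ^ e2) ^ 7b = bb ^ 7b = c0
byte 5: (68 ^ 88) ^ 20 = e0 ^ 20 = c0
byte 6: (09 ^ 9a) ^ 74 = 93 ^ 74 = e7
byte 7: (cd ^ ff) ^ 68 = 32 ^ 68 = 5a

3f498d48c0c0e75a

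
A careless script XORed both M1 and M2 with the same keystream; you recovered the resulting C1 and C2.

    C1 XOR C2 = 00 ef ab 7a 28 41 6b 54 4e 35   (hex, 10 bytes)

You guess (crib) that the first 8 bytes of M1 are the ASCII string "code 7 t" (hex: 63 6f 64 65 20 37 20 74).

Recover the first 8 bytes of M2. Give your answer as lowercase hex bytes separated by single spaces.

63 80 cf 1f 08 76 4b 20

Since C1 ⊕ C2 = M1 ⊕ M2, XORing with the guessed M1 bytes yields the corresponding M2 bytes: M2 = (C1 ⊕ C2) ⊕ M1.
00 xor 63 = 63
ef xor 6f = 80
ab xor 64 = cf
7a xor 65 = 1f
28 xor 20 = 08
41 xor 37 = 76
6b xor 20 = 4b
54 xor 74 = 20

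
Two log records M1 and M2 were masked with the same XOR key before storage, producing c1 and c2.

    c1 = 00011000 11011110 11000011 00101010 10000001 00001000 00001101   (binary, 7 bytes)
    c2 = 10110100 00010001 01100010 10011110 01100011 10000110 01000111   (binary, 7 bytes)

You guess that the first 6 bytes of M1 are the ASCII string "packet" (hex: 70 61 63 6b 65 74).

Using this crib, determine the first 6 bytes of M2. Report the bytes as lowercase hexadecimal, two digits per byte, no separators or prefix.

dcaec2df87fa

First, c1 ⊕ c2 = (M1 ⊕ K) ⊕ (M2 ⊕ K) = M1 ⊕ M2, so the key drops out. Then M2 = (M1 ⊕ M2) ⊕ M1 over the first 6 bytes.
byte 0: (18 ^ b4) ^ 70 = ac ^ 70 = dc
byte 1: (de ^ 11) ^ 61 = cf ^ 61 = ae
byte 2: (c3 ^ 62) ^ 63 = a1 ^ 63 = c2
byte 3: (2a ^ 9e) ^ 6b = b4 ^ 6b = df
byte 4: (81 ^ 63) ^ 65 = e2 ^ 65 = 87
byte 5: (08 ^ 86) ^ 74 = 8e ^ 74 = fa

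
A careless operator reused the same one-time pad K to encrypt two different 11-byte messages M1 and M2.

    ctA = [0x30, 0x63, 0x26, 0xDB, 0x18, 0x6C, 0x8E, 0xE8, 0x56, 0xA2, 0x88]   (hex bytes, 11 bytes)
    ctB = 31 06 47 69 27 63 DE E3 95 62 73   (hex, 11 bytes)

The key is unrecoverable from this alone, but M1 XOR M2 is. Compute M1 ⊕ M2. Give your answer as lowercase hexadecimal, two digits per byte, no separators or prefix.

016561b23f0f500bc3c0fb

ctA ⊕ ctB = (M1 ⊕ K) ⊕ (M2 ⊕ K) = M1 ⊕ M2 — the shared key cancels under XOR.
byte 0: 30 xor 31 = 01
byte 1: 63 xor 06 = 65
byte 2: 26 xor 47 = 61
byte 3: db xor 69 = b2
byte 4: 18 xor 27 = 3f
byte 5: 6c xor 63 = 0f
byte 6: 8e xor de = 50
byte 7: e8 xor e3 = 0b
byte 8: 56 xor 95 = c3
byte 9: a2 xor 62 = c0
byte 10: 88 xor 73 = fb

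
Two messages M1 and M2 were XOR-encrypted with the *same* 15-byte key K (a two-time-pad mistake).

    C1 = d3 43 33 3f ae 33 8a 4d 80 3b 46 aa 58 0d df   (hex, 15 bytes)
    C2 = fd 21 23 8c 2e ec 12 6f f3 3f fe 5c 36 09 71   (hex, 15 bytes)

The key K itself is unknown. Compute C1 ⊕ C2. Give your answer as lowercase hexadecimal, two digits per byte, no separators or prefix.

2e6210b380df98227304b8f66e04ae

C1 ⊕ C2 = (M1 ⊕ K) ⊕ (M2 ⊕ K) = M1 ⊕ M2 — the shared key cancels under XOR.
d3 XOR fd = 2e
43 XOR 21 = 62
33 XOR 23 = 10
3f XOR 8c = b3
ae XOR 2e = 80
33 XOR ec = df
8a XOR 12 = 98
4d XOR 6f = 22
80 XOR f3 = 73
3b XOR 3f = 04
46 XOR fe = b8
aa XOR 5c = f6
58 XOR 36 = 6e
0d XOR 09 = 04
df XOR 71 = ae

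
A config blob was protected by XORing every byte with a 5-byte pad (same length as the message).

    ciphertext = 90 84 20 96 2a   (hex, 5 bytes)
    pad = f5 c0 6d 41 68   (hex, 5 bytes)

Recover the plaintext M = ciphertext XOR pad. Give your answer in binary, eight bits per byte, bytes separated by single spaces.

90 xor f5 = 65
84 xor c0 = 44
20 xor 6d = 4d
96 xor 41 = d7
2a xor 68 = 42

01100101 01000100 01001101 11010111 01000010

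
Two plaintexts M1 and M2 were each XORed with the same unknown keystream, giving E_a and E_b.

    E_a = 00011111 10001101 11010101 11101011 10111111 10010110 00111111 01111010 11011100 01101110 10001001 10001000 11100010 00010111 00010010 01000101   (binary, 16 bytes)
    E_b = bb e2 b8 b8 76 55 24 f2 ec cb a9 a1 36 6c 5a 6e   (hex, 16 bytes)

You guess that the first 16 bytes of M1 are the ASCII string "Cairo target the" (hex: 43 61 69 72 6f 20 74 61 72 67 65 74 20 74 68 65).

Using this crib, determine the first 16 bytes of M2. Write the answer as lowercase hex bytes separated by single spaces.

First, E_a ⊕ E_b = (M1 ⊕ K) ⊕ (M2 ⊕ K) = M1 ⊕ M2, so the key drops out. Then M2 = (M1 ⊕ M2) ⊕ M1 over the first 16 bytes.
byte 0: (1f ^ bb) ^ 43 = a4 ^ 43 = e7
byte 1: (8d ^ e2) ^ 61 = 6f ^ 61 = 0e
byte 2: (d5 ^ b8) ^ 69 = 6d ^ 69 = 04
byte 3: (eb ^ b8) ^ 72 = 53 ^ 72 = 21
byte 4: (bf ^ 76) ^ 6f = c9 ^ 6f = a6
byte 5: (96 ^ 55) ^ 20 = c3 ^ 20 = e3
byte 6: (3f ^ 24) ^ 74 = 1b ^ 74 = 6f
byte 7: (7a ^ f2) ^ 61 = 88 ^ 61 = e9
byte 8: (dc ^ ec) ^ 72 = 30 ^ 72 = 42
byte 9: (6e ^ cb) ^ 67 = a5 ^ 67 = c2
byte 10: (89 ^ a9) ^ 65 = 20 ^ 65 = 45
byte 11: (88 ^ a1) ^ 74 = 29 ^ 74 = 5d
byte 12: (e2 ^ 36) ^ 20 = d4 ^ 20 = f4
byte 13: (17 ^ 6c) ^ 74 = 7b ^ 74 = 0f
byte 14: (12 ^ 5a) ^ 68 = 48 ^ 68 = 20
byte 15: (45 ^ 6e) ^ 65 = 2b ^ 65 = 4e

e7 0e 04 21 a6 e3 6f e9 42 c2 45 5d f4 0f 20 4e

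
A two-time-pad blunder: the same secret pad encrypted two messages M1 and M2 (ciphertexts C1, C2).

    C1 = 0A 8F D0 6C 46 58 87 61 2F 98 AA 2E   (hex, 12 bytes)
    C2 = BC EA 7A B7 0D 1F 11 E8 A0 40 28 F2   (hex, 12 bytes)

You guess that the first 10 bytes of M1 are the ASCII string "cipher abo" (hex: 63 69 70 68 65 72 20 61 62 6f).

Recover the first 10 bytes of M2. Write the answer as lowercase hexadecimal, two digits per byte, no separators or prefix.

d50cdab32e35b6e8edb7

First, C1 ⊕ C2 = (M1 ⊕ K) ⊕ (M2 ⊕ K) = M1 ⊕ M2, so the key drops out. Then M2 = (M1 ⊕ M2) ⊕ M1 over the first 10 bytes.
byte 0: (0a xor bc) xor 63 = b6 xor 63 = d5
byte 1: (8f xor ea) xor 69 = 65 xor 69 = 0c
byte 2: (d0 xor 7a) xor 70 = aa xor 70 = da
byte 3: (6c xor b7) xor 68 = db xor 68 = b3
byte 4: (46 xor 0d) xor 65 = 4b xor 65 = 2e
byte 5: (58 xor 1f) xor 72 = 47 xor 72 = 35
byte 6: (87 xor 11) xor 20 = 96 xor 20 = b6
byte 7: (61 xor e8) xor 61 = 89 xor 61 = e8
byte 8: (2f xor a0) xor 62 = 8f xor 62 = ed
byte 9: (98 xor 40) xor 6f = d8 xor 6f = b7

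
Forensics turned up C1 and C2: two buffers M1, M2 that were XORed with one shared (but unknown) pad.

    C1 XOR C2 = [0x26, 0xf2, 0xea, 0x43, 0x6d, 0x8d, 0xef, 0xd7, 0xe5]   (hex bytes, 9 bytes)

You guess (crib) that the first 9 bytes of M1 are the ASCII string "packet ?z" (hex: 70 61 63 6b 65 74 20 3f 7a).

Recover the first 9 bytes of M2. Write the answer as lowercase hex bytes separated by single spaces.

56 93 89 28 08 f9 cf e8 9f

Since C1 ⊕ C2 = M1 ⊕ M2, XORing with the guessed M1 bytes yields the corresponding M2 bytes: M2 = (C1 ⊕ C2) ⊕ M1.
26 XOR 70 = 56
f2 XOR 61 = 93
ea XOR 63 = 89
43 XOR 6b = 28
6d XOR 65 = 08
8d XOR 74 = f9
ef XOR 20 = cf
d7 XOR 3f = e8
e5 XOR 7a = 9f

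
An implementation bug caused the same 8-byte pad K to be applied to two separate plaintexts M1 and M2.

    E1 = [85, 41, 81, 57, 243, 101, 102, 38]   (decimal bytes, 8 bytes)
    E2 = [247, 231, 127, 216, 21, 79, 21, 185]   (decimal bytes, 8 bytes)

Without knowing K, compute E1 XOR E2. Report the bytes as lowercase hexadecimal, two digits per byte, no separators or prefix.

E1 ⊕ E2 = (M1 ⊕ K) ⊕ (M2 ⊕ K) = M1 ⊕ M2 — the shared key cancels under XOR.
55 ^ f7 = a2
29 ^ e7 = ce
51 ^ 7f = 2e
39 ^ d8 = e1
f3 ^ 15 = e6
65 ^ 4f = 2a
66 ^ 15 = 73
26 ^ b9 = 9f

a2ce2ee1e62a739f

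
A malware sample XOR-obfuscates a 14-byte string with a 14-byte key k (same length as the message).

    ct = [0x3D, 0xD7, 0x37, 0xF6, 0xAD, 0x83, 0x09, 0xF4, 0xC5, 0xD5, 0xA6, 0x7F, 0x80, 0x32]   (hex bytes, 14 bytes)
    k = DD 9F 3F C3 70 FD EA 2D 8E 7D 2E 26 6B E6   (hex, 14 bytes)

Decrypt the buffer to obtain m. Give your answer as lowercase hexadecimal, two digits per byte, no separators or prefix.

e0480835dd7ee3d94ba88859ebd4

byte 0:  61 XOR 221 = 224
byte 1: 215 XOR 159 =  72
byte 2:  55 XOR  63 =   8
byte 3: 246 XOR 195 =  53
byte 4: 173 XOR 112 = 221
byte 5: 131 XOR 253 = 126
byte 6:   9 XOR 234 = 227
byte 7: 244 XOR  45 = 217
byte 8: 197 XOR 142 =  75
byte 9: 213 XOR 125 = 168
byte 10: 166 XOR  46 = 136
byte 11: 127 XOR  38 =  89
byte 12: 128 XOR 107 = 235
byte 13:  50 XOR 230 = 212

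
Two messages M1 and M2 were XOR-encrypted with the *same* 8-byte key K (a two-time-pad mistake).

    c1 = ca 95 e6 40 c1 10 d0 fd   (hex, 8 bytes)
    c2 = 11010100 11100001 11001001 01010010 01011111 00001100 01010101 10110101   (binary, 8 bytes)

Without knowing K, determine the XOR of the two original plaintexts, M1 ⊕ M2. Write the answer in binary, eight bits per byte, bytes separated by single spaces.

00011110 01110100 00101111 00010010 10011110 00011100 10000101 01001000

c1 ⊕ c2 = (M1 ⊕ K) ⊕ (M2 ⊕ K) = M1 ⊕ M2 — the shared key cancels under XOR.
byte 0: ca ^ d4 = 1e
byte 1: 95 ^ e1 = 74
byte 2: e6 ^ c9 = 2f
byte 3: 40 ^ 52 = 12
byte 4: c1 ^ 5f = 9e
byte 5: 10 ^ 0c = 1c
byte 6: d0 ^ 55 = 85
byte 7: fd ^ b5 = 48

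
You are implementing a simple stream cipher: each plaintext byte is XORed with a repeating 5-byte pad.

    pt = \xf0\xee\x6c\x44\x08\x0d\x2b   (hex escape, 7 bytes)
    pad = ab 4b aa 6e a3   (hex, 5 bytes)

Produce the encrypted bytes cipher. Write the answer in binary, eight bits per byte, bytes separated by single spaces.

01011011 10100101 11000110 00101010 10101011 10100110 01100000

The 5-byte key repeats, so the effective keystream is ab 4b aa 6e a3 ab 4b.
byte 0: 240 xor 171 =  91
byte 1: 238 xor  75 = 165
byte 2: 108 xor 170 = 198
byte 3:  68 xor 110 =  42
byte 4:   8 xor 163 = 171
byte 5:  13 xor 171 = 166
byte 6:  43 xor  75 =  96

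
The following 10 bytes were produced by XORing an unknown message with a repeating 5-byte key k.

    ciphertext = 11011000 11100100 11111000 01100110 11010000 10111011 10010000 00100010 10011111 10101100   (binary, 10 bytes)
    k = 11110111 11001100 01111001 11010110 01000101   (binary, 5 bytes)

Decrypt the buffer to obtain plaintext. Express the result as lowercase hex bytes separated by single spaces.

The 5-byte key repeats, so the effective keystream is f7 cc 79 d6 45 f7 cc 79 d6 45.
byte 0: 11011000 ⊕ 11110111 = 00101111
byte 1: 11100100 ⊕ 11001100 = 00101000
byte 2: 11111000 ⊕ 01111001 = 10000001
byte 3: 01100110 ⊕ 11010110 = 10110000
byte 4: 11010000 ⊕ 01000101 = 10010101
byte 5: 10111011 ⊕ 11110111 = 01001100
byte 6: 10010000 ⊕ 11001100 = 01011100
byte 7: 00100010 ⊕ 01111001 = 01011011
byte 8: 10011111 ⊕ 11010110 = 01001001
byte 9: 10101100 ⊕ 01000101 = 11101001

2f 28 81 b0 95 4c 5c 5b 49 e9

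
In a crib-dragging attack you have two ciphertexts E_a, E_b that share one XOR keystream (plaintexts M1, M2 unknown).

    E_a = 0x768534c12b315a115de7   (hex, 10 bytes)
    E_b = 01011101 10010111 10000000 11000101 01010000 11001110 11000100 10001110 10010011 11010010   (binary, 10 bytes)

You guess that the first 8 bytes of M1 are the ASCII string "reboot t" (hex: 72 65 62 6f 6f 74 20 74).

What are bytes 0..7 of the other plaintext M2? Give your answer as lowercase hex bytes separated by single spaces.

First, E_a ⊕ E_b = (M1 ⊕ K) ⊕ (M2 ⊕ K) = M1 ⊕ M2, so the key drops out. Then M2 = (M1 ⊕ M2) ⊕ M1 over the first 8 bytes.
byte 0: (76 ^ 5d) ^ 72 = 2b ^ 72 = 59
byte 1: (85 ^ 97) ^ 65 = 12 ^ 65 = 77
byte 2: (34 ^ 80) ^ 62 = b4 ^ 62 = d6
byte 3: (c1 ^ c5) ^ 6f = 04 ^ 6f = 6b
byte 4: (2b ^ 50) ^ 6f = 7b ^ 6f = 14
byte 5: (31 ^ ce) ^ 74 = ff ^ 74 = 8b
byte 6: (5a ^ c4) ^ 20 = 9e ^ 20 = be
byte 7: (11 ^ 8e) ^ 74 = 9f ^ 74 = eb

59 77 d6 6b 14 8b be eb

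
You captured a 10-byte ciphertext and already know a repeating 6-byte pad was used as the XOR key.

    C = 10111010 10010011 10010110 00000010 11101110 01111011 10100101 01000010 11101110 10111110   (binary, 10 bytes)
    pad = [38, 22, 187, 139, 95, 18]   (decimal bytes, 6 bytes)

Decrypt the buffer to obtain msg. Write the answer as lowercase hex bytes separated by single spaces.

9c 85 2d 89 b1 69 83 54 55 35

The 6-byte key repeats, so the effective keystream is 26 16 bb 8b 5f 12 26 16 bb 8b.
byte 0: ba xor 26 = 9c
byte 1: 93 xor 16 = 85
byte 2: 96 xor bb = 2d
byte 3: 02 xor 8b = 89
byte 4: ee xor 5f = b1
byte 5: 7b xor 12 = 69
byte 6: a5 xor 26 = 83
byte 7: 42 xor 16 = 54
byte 8: ee xor bb = 55
byte 9: be xor 8b = 35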